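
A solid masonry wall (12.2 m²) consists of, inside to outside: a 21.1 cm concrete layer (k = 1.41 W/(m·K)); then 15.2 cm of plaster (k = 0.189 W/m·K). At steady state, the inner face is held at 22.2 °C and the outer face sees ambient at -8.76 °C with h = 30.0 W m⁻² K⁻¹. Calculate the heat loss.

Resistance network (inner→outer):
  R_concrete = L/(kA) = 0.211/(1.41·12.2) = 0.01227 K/W
  R_plaster = L/(kA) = 0.152/(0.189·12.2) = 0.06592 K/W
  R_conv,out = 1/(hA) = 1/(30.0·12.2) = 0.002732 K/W
ΣR = 0.01227 + 0.06592 + 0.002732 = 0.08092 K/W
Q = ΔT/ΣR = (22.2 °C − -8.76 °C)/0.08092 = 383 W

Q = 383 W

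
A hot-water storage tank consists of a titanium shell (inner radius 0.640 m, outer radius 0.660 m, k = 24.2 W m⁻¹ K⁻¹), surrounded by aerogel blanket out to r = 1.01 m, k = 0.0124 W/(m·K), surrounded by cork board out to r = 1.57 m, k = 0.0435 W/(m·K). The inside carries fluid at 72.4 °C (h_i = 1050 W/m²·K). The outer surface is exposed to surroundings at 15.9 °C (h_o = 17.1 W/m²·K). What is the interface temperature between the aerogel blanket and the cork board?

Series thermal resistances, inner to outer:
  R_conv,in = 1/(4πr²h) = 1/(4π·0.640²·1050) = 1.850×10^-4 K/W
  R_titanium = (1/0.640 − 1/0.660)/(4πk) = 0.04735/(4π·24.2) = 1.557×10^-4 K/W
  R_aerogel blanket = (1/0.660 − 1/1.01)/(4πk) = 0.5251/(4π·0.0124) = 3.370 K/W
  R_cork board = (1/1.01 − 1/1.57)/(4πk) = 0.3532/(4π·0.0435) = 0.6461 K/W
  R_conv,out = 1/(4πr²h) = 1/(4π·1.57²·17.1) = 0.001888 K/W
ΣR = 1.850×10^-4 + 1.557×10^-4 + 3.370 + 0.6461 + 0.001888 = 4.018 K/W
Q = ΔT/ΣR = (72.4 °C − 15.9 °C)/4.018 = 14.06 W
From the inner boundary to the aerogel blanket/cork board interface, ΣR_partial = 3.370 K/W.
T_interface = T_in − Q·ΣR_partial = 72.4 °C − (14.06)(3.370) = 25.0 °C

T = 25.0 °C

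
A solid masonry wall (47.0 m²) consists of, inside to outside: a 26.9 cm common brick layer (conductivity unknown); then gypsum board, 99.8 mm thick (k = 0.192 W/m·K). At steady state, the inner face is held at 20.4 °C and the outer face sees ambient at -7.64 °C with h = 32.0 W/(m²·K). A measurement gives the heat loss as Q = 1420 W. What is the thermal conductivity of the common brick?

ΣR = ΔT/Q = |20.4 − -7.64|/1420 = 0.01975 K/W
Known resistances:
  R_gypsum board = L/(kA) = 0.0998/(0.192·47.0) = 0.01106 K/W
  R_conv,out = 1/(hA) = 1/(32.0·47.0) = 6.649×10^-4 K/W
R_common brick = ΣR − ΣR_known = 0.01975 − 0.01172 = 0.008030 K/W
L/(kA) = 0.008030 ⇒ k = 0.269/(0.008030·47.0) = 0.713 W/m·K

k = 0.713 W/m·K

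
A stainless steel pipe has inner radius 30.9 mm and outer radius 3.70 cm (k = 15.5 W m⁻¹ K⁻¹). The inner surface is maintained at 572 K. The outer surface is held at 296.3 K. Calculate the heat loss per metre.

Q' = 2πk·ΔT/ln(r₂/r₁) = 2π × 15.5 × 275.7 / ln(0.0370/0.0309) = 1.49×10^5 W/m

Q' = 149 kW/m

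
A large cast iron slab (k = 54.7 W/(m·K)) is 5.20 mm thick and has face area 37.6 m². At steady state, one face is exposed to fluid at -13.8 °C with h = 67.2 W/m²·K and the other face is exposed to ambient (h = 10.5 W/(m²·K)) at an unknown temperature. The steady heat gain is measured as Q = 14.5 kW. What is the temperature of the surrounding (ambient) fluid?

Sum the resistances:
  R_conv,in = 1/(hA) = 1/(67.2·37.6) = 3.958×10^-4 K/W
  R_cast iron = L/(kA) = 0.00520/(54.7·37.6) = 2.528×10^-6 K/W
  R_conv,out = 1/(hA) = 1/(10.5·37.6) = 0.002533 K/W
ΣR = 0.002931 K/W
ΔT = Q·ΣR = 14500 × 0.002931 = 42.50 K
Heat flows inward, so T_out = T_in + ΔT = -13.8 + 42.50 = 28.7 °C

T_out = 28.7 °C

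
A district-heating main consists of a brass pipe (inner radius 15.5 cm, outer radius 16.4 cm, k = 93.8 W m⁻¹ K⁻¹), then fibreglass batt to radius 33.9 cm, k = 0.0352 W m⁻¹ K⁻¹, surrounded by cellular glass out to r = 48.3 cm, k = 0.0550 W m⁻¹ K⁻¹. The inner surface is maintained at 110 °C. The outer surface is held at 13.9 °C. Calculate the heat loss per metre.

Q' = 22.3 W/m

Treat each layer as a resistance in series:
  R'_brass = ln(0.164/0.155)/(2πk) = 0.05644/(2π·93.8) = 9.577×10^-5 m·K/W
  R'_fibreglass batt = ln(0.339/0.164)/(2πk) = 0.7261/(2π·0.0352) = 3.283 m·K/W
  R'_cellular glass = ln(0.483/0.339)/(2πk) = 0.3540/(2π·0.0550) = 1.024 m·K/W
ΣR = 9.577×10^-5 + 3.283 + 1.024 = 4.307 m·K/W
Q' = ΔT/ΣR = (110 °C − 13.9 °C)/4.307 = 22.3 W/m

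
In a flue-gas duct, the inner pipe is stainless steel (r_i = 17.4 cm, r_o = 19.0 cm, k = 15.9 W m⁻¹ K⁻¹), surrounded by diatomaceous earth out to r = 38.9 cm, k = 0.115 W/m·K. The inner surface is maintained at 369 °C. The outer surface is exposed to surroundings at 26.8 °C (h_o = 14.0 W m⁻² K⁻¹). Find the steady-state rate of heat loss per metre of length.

Treat each layer as a resistance in series:
  R'_stainless steel = ln(0.190/0.174)/(2πk) = 0.08797/(2π·15.9) = 8.805×10^-4 m·K/W
  R'_diatomaceous earth = ln(0.389/0.190)/(2πk) = 0.7166/(2π·0.115) = 0.9917 m·K/W
  R'_conv,out = 1/(2πr h) = 1/(2π·0.389·14.0) = 0.02922 m·K/W
ΣR = 8.805×10^-4 + 0.9917 + 0.02922 = 1.022 m·K/W
Q' = ΔT/ΣR = (369 °C − 26.8 °C)/1.022 = 335 W/m

Q' = 335 W/m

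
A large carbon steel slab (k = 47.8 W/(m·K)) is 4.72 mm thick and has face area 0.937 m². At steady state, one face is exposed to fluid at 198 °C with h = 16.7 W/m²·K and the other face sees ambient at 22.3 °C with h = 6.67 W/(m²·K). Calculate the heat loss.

Q = 784 W

Resistance network (inner→outer):
  R_conv,in = 1/(hA) = 1/(16.7·0.937) = 0.06391 K/W
  R_carbon steel = L/(kA) = 0.00472/(47.8·0.937) = 1.054×10^-4 K/W
  R_conv,out = 1/(hA) = 1/(6.67·0.937) = 0.1600 K/W
ΣR = 0.06391 + 1.054×10^-4 + 0.1600 = 0.2240 K/W
Q = ΔT/ΣR = (198 °C − 22.3 °C)/0.2240 = 784 W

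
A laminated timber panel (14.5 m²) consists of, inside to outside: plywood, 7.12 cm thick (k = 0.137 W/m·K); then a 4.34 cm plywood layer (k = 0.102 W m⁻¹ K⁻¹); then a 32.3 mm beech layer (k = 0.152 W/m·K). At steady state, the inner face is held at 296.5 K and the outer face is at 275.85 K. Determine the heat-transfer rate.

Series thermal resistances, inner to outer:
  R_plywood = L/(kA) = 0.0712/(0.137·14.5) = 0.03584 K/W
  R_plywood = L/(kA) = 0.0434/(0.102·14.5) = 0.02934 K/W
  R_beech = L/(kA) = 0.0323/(0.152·14.5) = 0.01466 K/W
ΣR = 0.03584 + 0.02934 + 0.01466 = 0.07984 K/W
Q = ΔT/ΣR = (296.5 K − 275.85 K)/0.07984 = 259 W

Q = 259 W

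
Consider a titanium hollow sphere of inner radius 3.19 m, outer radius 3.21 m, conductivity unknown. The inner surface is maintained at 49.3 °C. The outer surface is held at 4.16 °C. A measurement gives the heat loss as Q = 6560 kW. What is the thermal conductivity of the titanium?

k = 22.6 W/m·K

ΣR = ΔT/Q = |49.3 − 4.16|/6.56×10^6 = 6.881×10^-6 K/W
(1/r₁−1/r₂)/(4πk) = 6.881×10^-6 ⇒ k = 0.001953/(4π·6.881×10^-6) = 22.6 W/m·K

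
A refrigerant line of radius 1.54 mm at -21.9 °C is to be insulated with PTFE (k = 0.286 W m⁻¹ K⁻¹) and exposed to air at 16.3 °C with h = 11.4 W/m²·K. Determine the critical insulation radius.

r_cr = 2.51 cm

For a cylinder, r_cr = k_ins/h = 0.286/11.4 = 0.0251 m = 2.51 cm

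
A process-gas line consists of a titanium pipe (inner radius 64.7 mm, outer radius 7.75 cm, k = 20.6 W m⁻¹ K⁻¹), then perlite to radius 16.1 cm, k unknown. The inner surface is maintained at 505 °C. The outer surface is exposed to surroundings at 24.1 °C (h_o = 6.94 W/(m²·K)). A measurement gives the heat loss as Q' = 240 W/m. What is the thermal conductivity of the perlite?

ΣR = ΔT/Q' = |505 − 24.1|/240 = 2.004 m·K/W
Known resistances:
  R'_titanium = ln(0.0775/0.0647)/(2πk) = 0.1805/(2π·20.6) = 0.001395 m·K/W
  R'_conv,out = 1/(2πr h) = 1/(2π·0.161·6.94) = 0.1424 m·K/W
R_perlite = ΣR − ΣR_known = 2.004 − 0.1438 = 1.860 m·K/W
ln(r₂/r₁)/(2πk) = 1.860 ⇒ k = 0.7311/(2π·1.860) = 0.0626 W/m·K

k = 0.0626 W/m·K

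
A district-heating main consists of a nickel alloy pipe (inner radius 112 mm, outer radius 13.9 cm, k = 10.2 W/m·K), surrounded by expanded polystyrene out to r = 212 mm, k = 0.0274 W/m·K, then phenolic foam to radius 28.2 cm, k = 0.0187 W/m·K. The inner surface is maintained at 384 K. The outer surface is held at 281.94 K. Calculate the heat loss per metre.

Q' = 20.9 W/m

Treat each layer as a resistance in series:
  R'_nickel alloy = ln(0.139/0.112)/(2πk) = 0.2160/(2π·10.2) = 0.003370 m·K/W
  R'_expanded polystyrene = ln(0.212/0.139)/(2πk) = 0.4221/(2π·0.0274) = 2.452 m·K/W
  R'_phenolic foam = ln(0.282/0.212)/(2πk) = 0.2853/(2π·0.0187) = 2.428 m·K/W
ΣR = 0.003370 + 2.452 + 2.428 = 4.883 m·K/W
Q' = ΔT/ΣR = (384 K − 281.94 K)/4.883 = 20.9 W/m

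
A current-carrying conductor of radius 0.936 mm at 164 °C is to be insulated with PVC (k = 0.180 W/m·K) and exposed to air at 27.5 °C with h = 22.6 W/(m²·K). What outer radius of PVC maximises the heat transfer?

r_cr = 0.796 cm

For a cylinder, r_cr = k_ins/h = 0.180/22.6 = 0.00796 m = 0.796 cm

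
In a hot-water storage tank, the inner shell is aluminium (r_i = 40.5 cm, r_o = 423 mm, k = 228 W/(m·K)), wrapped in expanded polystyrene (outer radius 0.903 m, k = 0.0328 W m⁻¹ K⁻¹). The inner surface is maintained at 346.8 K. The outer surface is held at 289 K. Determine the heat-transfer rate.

Series thermal resistances, inner to outer:
  R_aluminium = (1/0.405 − 1/0.423)/(4πk) = 0.1051/(4π·228) = 3.667×10^-5 K/W
  R_expanded polystyrene = (1/0.423 − 1/0.903)/(4πk) = 1.257/(4π·0.0328) = 3.049 K/W
ΣR = 3.667×10^-5 + 3.049 = 3.049 K/W
Q = ΔT/ΣR = (346.8 K − 289 K)/3.049 = 19.0 W

Q = 19.0 W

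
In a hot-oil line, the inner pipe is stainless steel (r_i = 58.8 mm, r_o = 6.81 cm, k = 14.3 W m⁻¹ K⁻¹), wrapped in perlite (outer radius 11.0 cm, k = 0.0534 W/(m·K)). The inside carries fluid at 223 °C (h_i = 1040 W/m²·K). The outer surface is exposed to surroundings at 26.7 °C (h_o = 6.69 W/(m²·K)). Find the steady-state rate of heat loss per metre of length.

Q' = 119 W/m

Series thermal resistances, inner to outer:
  R'_conv,in = 1/(2πr h) = 1/(2π·0.0588·1040) = 0.002603 m·K/W
  R'_stainless steel = ln(0.0681/0.0588)/(2πk) = 0.1468/(2π·14.3) = 0.001634 m·K/W
  R'_perlite = ln(0.110/0.0681)/(2πk) = 0.4795/(2π·0.0534) = 1.429 m·K/W
  R'_conv,out = 1/(2πr h) = 1/(2π·0.110·6.69) = 0.2163 m·K/W
ΣR = 0.002603 + 0.001634 + 1.429 + 0.2163 = 1.650 m·K/W
Q' = ΔT/ΣR = (223 °C − 26.7 °C)/1.650 = 119 W/m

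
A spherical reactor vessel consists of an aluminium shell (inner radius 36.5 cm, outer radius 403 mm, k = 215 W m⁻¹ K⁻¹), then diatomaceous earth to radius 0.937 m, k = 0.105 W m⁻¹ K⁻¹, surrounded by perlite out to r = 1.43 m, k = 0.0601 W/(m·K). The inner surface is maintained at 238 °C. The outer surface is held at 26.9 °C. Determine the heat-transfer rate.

Treat each layer as a resistance in series:
  R_aluminium = (1/0.365 − 1/0.403)/(4πk) = 0.2583/(4π·215) = 9.562×10^-5 K/W
  R_diatomaceous earth = (1/0.403 − 1/0.937)/(4πk) = 1.414/(4π·0.105) = 1.072 K/W
  R_perlite = (1/0.937 − 1/1.43)/(4πk) = 0.3679/(4π·0.0601) = 0.4872 K/W
ΣR = 9.562×10^-5 + 1.072 + 0.4872 = 1.559 K/W
Q = ΔT/ΣR = (238 °C − 26.9 °C)/1.559 = 135 W

Q = 135 W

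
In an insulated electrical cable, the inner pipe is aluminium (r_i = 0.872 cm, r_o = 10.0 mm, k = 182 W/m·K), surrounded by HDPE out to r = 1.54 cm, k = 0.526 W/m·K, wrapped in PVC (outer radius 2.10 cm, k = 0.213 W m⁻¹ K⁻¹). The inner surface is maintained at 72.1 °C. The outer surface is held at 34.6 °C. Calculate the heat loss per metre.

Series thermal resistances, inner to outer:
  R'_aluminium = ln(0.0100/0.00872)/(2πk) = 0.1370/(2π·182) = 1.198×10^-4 m·K/W
  R'_HDPE = ln(0.0154/0.0100)/(2πk) = 0.4318/(2π·0.526) = 0.1306 m·K/W
  R'_PVC = ln(0.0210/0.0154)/(2πk) = 0.3102/(2π·0.213) = 0.2317 m·K/W
ΣR = 1.198×10^-4 + 0.1306 + 0.2317 = 0.3624 m·K/W
Q' = ΔT/ΣR = (72.1 °C − 34.6 °C)/0.3624 = 103 W/m

Q' = 103 W/m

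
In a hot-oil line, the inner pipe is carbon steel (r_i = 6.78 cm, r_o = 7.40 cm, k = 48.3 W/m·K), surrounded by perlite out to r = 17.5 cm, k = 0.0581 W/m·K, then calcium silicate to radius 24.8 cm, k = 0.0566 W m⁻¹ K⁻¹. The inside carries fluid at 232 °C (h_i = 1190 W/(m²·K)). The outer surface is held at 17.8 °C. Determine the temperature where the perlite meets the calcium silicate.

T = 80.7 °C

Series thermal resistances, inner to outer:
  R'_conv,in = 1/(2πr h) = 1/(2π·0.0678·1190) = 0.001973 m·K/W
  R'_carbon steel = ln(0.0740/0.0678)/(2πk) = 0.08750/(2π·48.3) = 2.883×10^-4 m·K/W
  R'_perlite = ln(0.175/0.0740)/(2πk) = 0.8607/(2π·0.0581) = 2.358 m·K/W
  R'_calcium silicate = ln(0.248/0.175)/(2πk) = 0.3486/(2π·0.0566) = 0.9804 m·K/W
ΣR = 0.001973 + 2.883×10^-4 + 2.358 + 0.9804 = 3.341 m·K/W
Q' = ΔT/ΣR = (232 °C − 17.8 °C)/3.341 = 64.11 W/m
From the inner boundary to the perlite/calcium silicate interface, ΣR_partial = 2.360 m·K/W.
T_interface = T_in − Q'·ΣR_partial = 232 °C − (64.11)(2.360) = 80.7 °C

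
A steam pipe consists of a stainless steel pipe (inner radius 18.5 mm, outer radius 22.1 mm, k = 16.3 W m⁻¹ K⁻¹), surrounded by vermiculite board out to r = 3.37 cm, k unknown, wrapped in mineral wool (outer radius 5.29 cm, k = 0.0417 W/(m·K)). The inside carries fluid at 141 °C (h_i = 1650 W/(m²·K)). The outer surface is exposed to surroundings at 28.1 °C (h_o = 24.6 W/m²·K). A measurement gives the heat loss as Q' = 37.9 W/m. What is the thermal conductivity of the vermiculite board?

k = 0.0595 W/m·K

ΣR = ΔT/Q' = |141 − 28.1|/37.9 = 2.979 m·K/W
Known resistances:
  R'_conv,in = 1/(2πr h) = 1/(2π·0.0185·1650) = 0.005214 m·K/W
  R'_stainless steel = ln(0.0221/0.0185)/(2πk) = 0.1778/(2π·16.3) = 0.001736 m·K/W
  R'_mineral wool = ln(0.0529/0.0337)/(2πk) = 0.4509/(2π·0.0417) = 1.721 m·K/W
  R'_conv,out = 1/(2πr h) = 1/(2π·0.0529·24.6) = 0.1223 m·K/W
R_vermiculite board = ΣR − ΣR_known = 2.979 − 1.850 = 1.129 m·K/W
ln(r₂/r₁)/(2πk) = 1.129 ⇒ k = 0.4219/(2π·1.129) = 0.0595 W/m·K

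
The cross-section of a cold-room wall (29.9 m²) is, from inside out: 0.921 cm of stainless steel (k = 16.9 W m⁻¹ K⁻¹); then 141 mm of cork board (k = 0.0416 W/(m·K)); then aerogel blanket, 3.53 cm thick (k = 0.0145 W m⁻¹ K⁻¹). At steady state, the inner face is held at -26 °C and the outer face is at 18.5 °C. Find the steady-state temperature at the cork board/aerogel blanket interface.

Treat each layer as a resistance in series:
  R_stainless steel = L/(kA) = 0.00921/(16.9·29.9) = 1.823×10^-5 K/W
  R_cork board = L/(kA) = 0.141/(0.0416·29.9) = 0.1134 K/W
  R_aerogel blanket = L/(kA) = 0.0353/(0.0145·29.9) = 0.08142 K/W
ΣR = 1.823×10^-5 + 0.1134 + 0.08142 = 0.1948 K/W
Q = ΔT/ΣR = (-26 °C − 18.5 °C)/0.1948 = -228.4 W
From the inner boundary to the cork board/aerogel blanket interface, ΣR_partial = 0.1134 K/W.
T_interface = T_in − Q·ΣR_partial = -26 °C − (-228.4)(0.1134) = -0.10 °C

T = -0.10 °C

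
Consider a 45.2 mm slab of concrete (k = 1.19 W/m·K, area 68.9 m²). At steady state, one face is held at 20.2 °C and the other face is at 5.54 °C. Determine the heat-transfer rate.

Q = kA·ΔT/L = 1.19 × 68.9 × |20.2 °C − 5.54 °C| / 0.0452 = 26600 W

Q = 26600 W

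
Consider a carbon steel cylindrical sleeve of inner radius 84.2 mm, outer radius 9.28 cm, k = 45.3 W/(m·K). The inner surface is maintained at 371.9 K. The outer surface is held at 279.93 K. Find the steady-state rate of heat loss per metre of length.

Q' = 2πk·ΔT/ln(r₂/r₁) = 2π × 45.3 × 91.97 / ln(0.0928/0.0842) = 2.69×10^5 W/m

Q' = 269 kW/m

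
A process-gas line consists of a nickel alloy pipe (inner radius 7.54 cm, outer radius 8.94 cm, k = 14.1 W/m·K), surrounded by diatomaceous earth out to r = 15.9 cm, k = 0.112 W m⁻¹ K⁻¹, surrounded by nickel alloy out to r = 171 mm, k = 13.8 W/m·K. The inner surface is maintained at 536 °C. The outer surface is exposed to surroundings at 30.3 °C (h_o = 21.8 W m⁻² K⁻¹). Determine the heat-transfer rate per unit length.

Series thermal resistances, inner to outer:
  R'_nickel alloy = ln(0.0894/0.0754)/(2πk) = 0.1703/(2π·14.1) = 0.001922 m·K/W
  R'_diatomaceous earth = ln(0.159/0.0894)/(2πk) = 0.5758/(2π·0.112) = 0.8182 m·K/W
  R'_nickel alloy = ln(0.171/0.159)/(2πk) = 0.07276/(2π·13.8) = 8.391×10^-4 m·K/W
  R'_conv,out = 1/(2πr h) = 1/(2π·0.171·21.8) = 0.04269 m·K/W
ΣR = 0.001922 + 0.8182 + 8.391×10^-4 + 0.04269 = 0.8637 m·K/W
Q' = ΔT/ΣR = (536 °C − 30.3 °C)/0.8637 = 586 W/m

Q' = 586 W/m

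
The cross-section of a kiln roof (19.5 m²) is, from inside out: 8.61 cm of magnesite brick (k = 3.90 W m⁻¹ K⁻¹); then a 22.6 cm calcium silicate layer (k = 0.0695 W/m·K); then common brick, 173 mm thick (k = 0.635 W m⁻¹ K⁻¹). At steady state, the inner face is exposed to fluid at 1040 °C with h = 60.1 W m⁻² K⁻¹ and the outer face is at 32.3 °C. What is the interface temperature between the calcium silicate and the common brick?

T = 109 °C

Treat each layer as a resistance in series:
  R_conv,in = 1/(hA) = 1/(60.1·19.5) = 8.533×10^-4 K/W
  R_magnesite brick = L/(kA) = 0.0861/(3.90·19.5) = 0.001132 K/W
  R_calcium silicate = L/(kA) = 0.226/(0.0695·19.5) = 0.1668 K/W
  R_common brick = L/(kA) = 0.173/(0.635·19.5) = 0.01397 K/W
ΣR = 8.533×10^-4 + 0.001132 + 0.1668 + 0.01397 = 0.1828 K/W
Q = ΔT/ΣR = (1040 °C − 32.3 °C)/0.1828 = 5513 W
From the inner boundary to the calcium silicate/common brick interface, ΣR_partial = 0.1688 K/W.
T_interface = T_in − Q·ΣR_partial = 1040 °C − (5513)(0.1688) = 109 °C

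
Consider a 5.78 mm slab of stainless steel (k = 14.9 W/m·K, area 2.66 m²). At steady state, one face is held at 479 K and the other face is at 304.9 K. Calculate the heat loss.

Q = kA·ΔT/L = 14.9 × 2.66 × |479 K − 304.9 K| / 0.00578 = 1.19×10^6 W

Q = 1.19×10^6 W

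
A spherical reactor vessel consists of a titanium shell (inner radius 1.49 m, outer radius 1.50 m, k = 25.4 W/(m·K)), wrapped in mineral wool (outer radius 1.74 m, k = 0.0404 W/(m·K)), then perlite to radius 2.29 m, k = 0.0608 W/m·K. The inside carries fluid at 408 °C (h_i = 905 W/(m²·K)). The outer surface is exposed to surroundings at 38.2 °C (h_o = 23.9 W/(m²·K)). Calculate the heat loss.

Series thermal resistances, inner to outer:
  R_conv,in = 1/(4πr²h) = 1/(4π·1.49²·905) = 3.961×10^-5 K/W
  R_titanium = (1/1.49 − 1/1.50)/(4πk) = 0.004474/(4π·25.4) = 1.402×10^-5 K/W
  R_mineral wool = (1/1.50 − 1/1.74)/(4πk) = 0.09195/(4π·0.0404) = 0.1811 K/W
  R_perlite = (1/1.74 − 1/2.29)/(4πk) = 0.1380/(4π·0.0608) = 0.1807 K/W
  R_conv,out = 1/(4πr²h) = 1/(4π·2.29²·23.9) = 6.349×10^-4 K/W
ΣR = 3.961×10^-5 + 1.402×10^-5 + 0.1811 + 0.1807 + 6.349×10^-4 = 0.3625 K/W
Q = ΔT/ΣR = (408 °C − 38.2 °C)/0.3625 = 1020 W

Q = 1020 W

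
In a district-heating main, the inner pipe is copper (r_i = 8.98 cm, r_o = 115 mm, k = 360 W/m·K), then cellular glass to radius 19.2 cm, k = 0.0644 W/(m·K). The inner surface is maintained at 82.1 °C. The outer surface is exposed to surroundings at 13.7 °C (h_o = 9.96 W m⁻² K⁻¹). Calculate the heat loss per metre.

Series thermal resistances, inner to outer:
  R'_copper = ln(0.115/0.0898)/(2πk) = 0.2473/(2π·360) = 1.094×10^-4 m·K/W
  R'_cellular glass = ln(0.192/0.115)/(2πk) = 0.5126/(2π·0.0644) = 1.267 m·K/W
  R'_conv,out = 1/(2πr h) = 1/(2π·0.192·9.96) = 0.08323 m·K/W
ΣR = 1.094×10^-4 + 1.267 + 0.08323 = 1.350 m·K/W
Q' = ΔT/ΣR = (82.1 °C − 13.7 °C)/1.350 = 50.7 W/m

Q' = 50.7 W/m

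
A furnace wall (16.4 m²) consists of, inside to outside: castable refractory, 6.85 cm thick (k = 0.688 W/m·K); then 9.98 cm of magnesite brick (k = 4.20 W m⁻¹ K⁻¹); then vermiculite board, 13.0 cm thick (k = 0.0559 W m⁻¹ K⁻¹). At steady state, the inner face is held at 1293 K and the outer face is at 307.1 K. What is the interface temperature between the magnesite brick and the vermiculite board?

Resistance network (inner→outer):
  R_castable refractory = L/(kA) = 0.0685/(0.688·16.4) = 0.006071 K/W
  R_magnesite brick = L/(kA) = 0.0998/(4.20·16.4) = 0.001449 K/W
  R_vermiculite board = L/(kA) = 0.130/(0.0559·16.4) = 0.1418 K/W
ΣR = 0.006071 + 0.001449 + 0.1418 = 0.1493 K/W
Q = ΔT/ΣR = (1293 K − 307.1 K)/0.1493 = 6603 W
From the inner boundary to the magnesite brick/vermiculite board interface, ΣR_partial = 0.007520 K/W.
T_interface = T_in − Q·ΣR_partial = 1293 K − (6603)(0.007520) = 1243 K

T = 1243 K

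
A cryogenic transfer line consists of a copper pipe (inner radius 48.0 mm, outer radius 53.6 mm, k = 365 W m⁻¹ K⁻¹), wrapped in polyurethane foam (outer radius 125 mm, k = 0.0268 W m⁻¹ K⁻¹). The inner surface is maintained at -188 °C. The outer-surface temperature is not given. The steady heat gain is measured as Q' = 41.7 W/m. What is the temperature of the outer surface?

Sum the resistances:
  R'_copper = ln(0.0536/0.0480)/(2πk) = 0.1103/(2π·365) = 4.812×10^-5 m·K/W
  R'_polyurethane foam = ln(0.125/0.0536)/(2πk) = 0.8468/(2π·0.0268) = 5.029 m·K/W
ΣR = 5.029 m·K/W
ΔT = Q'·ΣR = 41.7 × 5.029 = 209.7 K
Heat flows inward, so T_out = T_in + ΔT = -188 + 209.7 = 21.7 °C

T_out = 21.7 °C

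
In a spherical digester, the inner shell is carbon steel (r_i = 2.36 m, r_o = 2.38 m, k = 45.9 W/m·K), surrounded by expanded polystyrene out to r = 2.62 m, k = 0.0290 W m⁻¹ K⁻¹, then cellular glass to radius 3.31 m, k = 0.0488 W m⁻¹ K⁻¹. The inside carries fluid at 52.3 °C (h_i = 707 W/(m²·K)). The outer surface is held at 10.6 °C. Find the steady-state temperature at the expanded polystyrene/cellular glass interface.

T = 33.6 °C

Treat each layer as a resistance in series:
  R_conv,in = 1/(4πr²h) = 1/(4π·2.36²·707) = 2.021×10^-5 K/W
  R_carbon steel = (1/2.36 − 1/2.38)/(4πk) = 0.003561/(4π·45.9) = 6.173×10^-6 K/W
  R_expanded polystyrene = (1/2.38 − 1/2.62)/(4πk) = 0.03849/(4π·0.0290) = 0.1056 K/W
  R_cellular glass = (1/2.62 − 1/3.31)/(4πk) = 0.07956/(4π·0.0488) = 0.1297 K/W
ΣR = 2.021×10^-5 + 6.173×10^-6 + 0.1056 + 0.1297 = 0.2353 K/W
Q = ΔT/ΣR = (52.3 °C − 10.6 °C)/0.2353 = 177.2 W
From the inner boundary to the expanded polystyrene/cellular glass interface, ΣR_partial = 0.1056 K/W.
T_interface = T_in − Q·ΣR_partial = 52.3 °C − (177.2)(0.1056) = 33.6 °C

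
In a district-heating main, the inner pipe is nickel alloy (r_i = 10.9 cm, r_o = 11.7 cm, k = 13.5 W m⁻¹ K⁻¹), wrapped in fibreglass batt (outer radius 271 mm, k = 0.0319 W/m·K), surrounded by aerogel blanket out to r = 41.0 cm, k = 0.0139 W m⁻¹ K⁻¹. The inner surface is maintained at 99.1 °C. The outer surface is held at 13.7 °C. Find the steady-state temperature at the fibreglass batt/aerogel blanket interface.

T = 59.0 °C

Series thermal resistances, inner to outer:
  R'_nickel alloy = ln(0.117/0.109)/(2πk) = 0.07083/(2π·13.5) = 8.350×10^-4 m·K/W
  R'_fibreglass batt = ln(0.271/0.117)/(2πk) = 0.8399/(2π·0.0319) = 4.191 m·K/W
  R'_aerogel blanket = ln(0.410/0.271)/(2πk) = 0.4140/(2π·0.0139) = 4.741 m·K/W
ΣR = 8.350×10^-4 + 4.191 + 4.741 = 8.933 m·K/W
Q' = ΔT/ΣR = (99.1 °C − 13.7 °C)/8.933 = 9.560 W/m
From the inner boundary to the fibreglass batt/aerogel blanket interface, ΣR_partial = 4.192 m·K/W.
T_interface = T_in − Q'·ΣR_partial = 99.1 °C − (9.560)(4.192) = 59.0 °C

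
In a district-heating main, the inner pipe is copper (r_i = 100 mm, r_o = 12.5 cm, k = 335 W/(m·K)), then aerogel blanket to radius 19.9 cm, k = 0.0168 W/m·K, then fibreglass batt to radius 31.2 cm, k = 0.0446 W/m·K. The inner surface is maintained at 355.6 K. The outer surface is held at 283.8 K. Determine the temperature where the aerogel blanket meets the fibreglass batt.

Resistance network (inner→outer):
  R'_copper = ln(0.125/0.100)/(2πk) = 0.2231/(2π·335) = 1.060×10^-4 m·K/W
  R'_aerogel blanket = ln(0.199/0.125)/(2πk) = 0.4650/(2π·0.0168) = 4.405 m·K/W
  R'_fibreglass batt = ln(0.312/0.199)/(2πk) = 0.4497/(2π·0.0446) = 1.605 m·K/W
ΣR = 1.060×10^-4 + 4.405 + 1.605 = 6.010 m·K/W
Q' = ΔT/ΣR = (355.6 K − 283.8 K)/6.010 = 11.95 W/m
From the inner boundary to the aerogel blanket/fibreglass batt interface, ΣR_partial = 4.405 m·K/W.
T_interface = T_in − Q'·ΣR_partial = 355.6 K − (11.95)(4.405) = 303.0 K

T = 303.0 K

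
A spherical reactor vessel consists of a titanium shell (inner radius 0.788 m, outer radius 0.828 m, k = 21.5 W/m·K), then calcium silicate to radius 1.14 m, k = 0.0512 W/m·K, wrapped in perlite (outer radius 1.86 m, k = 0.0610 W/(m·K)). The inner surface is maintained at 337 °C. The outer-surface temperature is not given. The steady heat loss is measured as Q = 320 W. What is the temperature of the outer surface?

T_out = 30.8 °C

Sum the resistances:
  R_titanium = (1/0.788 − 1/0.828)/(4πk) = 0.06131/(4π·21.5) = 2.269×10^-4 K/W
  R_calcium silicate = (1/0.828 − 1/1.14)/(4πk) = 0.3305/(4π·0.0512) = 0.5137 K/W
  R_perlite = (1/1.14 − 1/1.86)/(4πk) = 0.3396/(4π·0.0610) = 0.4430 K/W
ΣR = 0.9569 K/W
ΔT = Q·ΣR = 320 × 0.9569 = 306.2 K
Heat flows outward, so T_out = T_in − ΔT = 337 − 306.2 = 30.8 °C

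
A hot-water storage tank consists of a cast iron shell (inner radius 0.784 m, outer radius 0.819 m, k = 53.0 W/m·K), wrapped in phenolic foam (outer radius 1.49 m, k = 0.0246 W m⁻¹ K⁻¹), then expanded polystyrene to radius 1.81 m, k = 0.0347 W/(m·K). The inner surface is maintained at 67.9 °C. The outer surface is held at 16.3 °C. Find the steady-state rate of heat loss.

Q = 25.2 W

Series thermal resistances, inner to outer:
  R_cast iron = (1/0.784 − 1/0.819)/(4πk) = 0.05451/(4π·53.0) = 8.184×10^-5 K/W
  R_phenolic foam = (1/0.819 − 1/1.49)/(4πk) = 0.5499/(4π·0.0246) = 1.779 K/W
  R_expanded polystyrene = (1/1.49 − 1/1.81)/(4πk) = 0.1187/(4π·0.0347) = 0.2721 K/W
ΣR = 8.184×10^-5 + 1.779 + 0.2721 = 2.051 K/W
Q = ΔT/ΣR = (67.9 °C − 16.3 °C)/2.051 = 25.2 W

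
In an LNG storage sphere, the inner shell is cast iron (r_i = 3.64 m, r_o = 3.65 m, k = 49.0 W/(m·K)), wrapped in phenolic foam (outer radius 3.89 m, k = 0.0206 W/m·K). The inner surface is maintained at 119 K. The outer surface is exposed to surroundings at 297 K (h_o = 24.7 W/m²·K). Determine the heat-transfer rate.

Q = 2720 W

Treat each layer as a resistance in series:
  R_cast iron = (1/3.64 − 1/3.65)/(4πk) = 7.527×10^-4/(4π·49.0) = 1.222×10^-6 K/W
  R_phenolic foam = (1/3.65 − 1/3.89)/(4πk) = 0.01690/(4π·0.0206) = 0.06530 K/W
  R_conv,out = 1/(4πr²h) = 1/(4π·3.89²·24.7) = 2.129×10^-4 K/W
ΣR = 1.222×10^-6 + 0.06530 + 2.129×10^-4 = 0.06551 K/W
Q = ΔT/ΣR = (119 K − 297 K)/0.06551 = -2720 W
(Negative Q ⇒ heat flows inward; heat gain = 2720 W.)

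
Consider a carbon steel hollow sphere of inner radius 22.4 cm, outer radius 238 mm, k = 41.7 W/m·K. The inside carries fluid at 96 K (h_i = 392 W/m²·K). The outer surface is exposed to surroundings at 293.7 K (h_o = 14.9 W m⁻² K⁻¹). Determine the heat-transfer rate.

Resistance network (inner→outer):
  R_conv,in = 1/(4πr²h) = 1/(4π·0.224²·392) = 0.004046 K/W
  R_carbon steel = (1/0.224 − 1/0.238)/(4πk) = 0.2626/(4π·41.7) = 5.011×10^-4 K/W
  R_conv,out = 1/(4πr²h) = 1/(4π·0.238²·14.9) = 0.09429 K/W
ΣR = 0.004046 + 5.011×10^-4 + 0.09429 = 0.09884 K/W
Q = ΔT/ΣR = (96 K − 293.7 K)/0.09884 = -2000 W
(Negative Q ⇒ heat flows inward; heat gain = 2000 W.)

Q = 2.00 kW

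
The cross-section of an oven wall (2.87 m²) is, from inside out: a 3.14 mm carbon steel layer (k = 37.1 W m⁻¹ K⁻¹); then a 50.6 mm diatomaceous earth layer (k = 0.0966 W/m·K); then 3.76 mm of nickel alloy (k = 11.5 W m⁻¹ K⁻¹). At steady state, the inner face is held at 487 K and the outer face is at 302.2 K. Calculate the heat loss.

Treat each layer as a resistance in series:
  R_carbon steel = L/(kA) = 0.00314/(37.1·2.87) = 2.949×10^-5 K/W
  R_diatomaceous earth = L/(kA) = 0.0506/(0.0966·2.87) = 0.1825 K/W
  R_nickel alloy = L/(kA) = 0.00376/(11.5·2.87) = 1.139×10^-4 K/W
ΣR = 2.949×10^-5 + 0.1825 + 1.139×10^-4 = 0.1826 K/W
Q = ΔT/ΣR = (487 K − 302.2 K)/0.1826 = 1010 W

Q = 1010 W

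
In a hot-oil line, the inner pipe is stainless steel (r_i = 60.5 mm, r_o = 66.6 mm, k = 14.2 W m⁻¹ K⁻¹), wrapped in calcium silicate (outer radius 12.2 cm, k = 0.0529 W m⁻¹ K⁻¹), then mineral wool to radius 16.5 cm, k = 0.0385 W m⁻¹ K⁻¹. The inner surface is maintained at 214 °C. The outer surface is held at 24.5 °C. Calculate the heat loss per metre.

Series thermal resistances, inner to outer:
  R'_stainless steel = ln(0.0666/0.0605)/(2πk) = 0.09606/(2π·14.2) = 0.001077 m·K/W
  R'_calcium silicate = ln(0.122/0.0666)/(2πk) = 0.6053/(2π·0.0529) = 1.821 m·K/W
  R'_mineral wool = ln(0.165/0.122)/(2πk) = 0.3019/(2π·0.0385) = 1.248 m·K/W
ΣR = 0.001077 + 1.821 + 1.248 = 3.070 m·K/W
Q' = ΔT/ΣR = (214 °C − 24.5 °C)/3.070 = 61.7 W/m

Q' = 61.7 W/m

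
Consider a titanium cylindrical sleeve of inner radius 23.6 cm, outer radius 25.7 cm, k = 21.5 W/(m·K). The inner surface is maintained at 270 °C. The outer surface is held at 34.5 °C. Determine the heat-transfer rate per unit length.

Q' = 2πk·ΔT/ln(r₂/r₁) = 2π × 21.5 × 235.5 / ln(0.257/0.236) = 3.73×10^5 W/m

Q' = 3.73×10^5 W/m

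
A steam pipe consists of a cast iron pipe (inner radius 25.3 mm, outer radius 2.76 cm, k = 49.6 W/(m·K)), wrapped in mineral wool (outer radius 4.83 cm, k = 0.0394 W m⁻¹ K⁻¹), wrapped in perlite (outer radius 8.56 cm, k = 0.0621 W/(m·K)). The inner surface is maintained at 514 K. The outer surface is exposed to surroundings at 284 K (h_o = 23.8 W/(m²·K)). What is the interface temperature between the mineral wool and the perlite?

T = 377 K

Series thermal resistances, inner to outer:
  R'_cast iron = ln(0.0276/0.0253)/(2πk) = 0.08701/(2π·49.6) = 2.792×10^-4 m·K/W
  R'_mineral wool = ln(0.0483/0.0276)/(2πk) = 0.5596/(2π·0.0394) = 2.261 m·K/W
  R'_perlite = ln(0.0856/0.0483)/(2πk) = 0.5723/(2π·0.0621) = 1.467 m·K/W
  R'_conv,out = 1/(2πr h) = 1/(2π·0.0856·23.8) = 0.07812 m·K/W
ΣR = 2.792×10^-4 + 2.261 + 1.467 + 0.07812 = 3.806 m·K/W
Q' = ΔT/ΣR = (514 K − 284 K)/3.806 = 60.43 W/m
From the inner boundary to the mineral wool/perlite interface, ΣR_partial = 2.261 m·K/W.
T_interface = T_in − Q'·ΣR_partial = 514 K − (60.43)(2.261) = 377 K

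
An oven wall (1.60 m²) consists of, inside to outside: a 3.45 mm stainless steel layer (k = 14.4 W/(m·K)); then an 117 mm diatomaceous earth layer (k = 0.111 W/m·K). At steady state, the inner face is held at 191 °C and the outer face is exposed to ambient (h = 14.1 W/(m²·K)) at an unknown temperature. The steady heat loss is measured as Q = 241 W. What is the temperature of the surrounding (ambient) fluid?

T_out = 21.5 °C

Sum the resistances:
  R_stainless steel = L/(kA) = 0.00345/(14.4·1.60) = 1.497×10^-4 K/W
  R_diatomaceous earth = L/(kA) = 0.117/(0.111·1.60) = 0.6588 K/W
  R_conv,out = 1/(hA) = 1/(14.1·1.60) = 0.04433 K/W
ΣR = 0.7033 K/W
ΔT = Q·ΣR = 241 × 0.7033 = 169.5 K
Heat flows outward, so T_out = T_in − ΔT = 191 − 169.5 = 21.5 °C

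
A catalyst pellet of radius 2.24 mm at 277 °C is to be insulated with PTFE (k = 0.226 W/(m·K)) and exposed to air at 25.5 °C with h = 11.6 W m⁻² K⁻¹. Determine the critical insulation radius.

r_cr = 3.90 cm

For a sphere, r_cr = 2k_ins/h = 2·0.226/11.6 = 0.0390 m = 3.90 cm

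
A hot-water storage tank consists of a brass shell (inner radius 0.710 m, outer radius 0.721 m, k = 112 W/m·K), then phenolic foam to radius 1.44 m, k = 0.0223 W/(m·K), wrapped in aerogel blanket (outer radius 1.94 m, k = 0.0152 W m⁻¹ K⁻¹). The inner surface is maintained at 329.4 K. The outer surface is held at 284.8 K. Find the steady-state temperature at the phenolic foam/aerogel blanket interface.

T = 297.1 K

Treat each layer as a resistance in series:
  R_brass = (1/0.710 − 1/0.721)/(4πk) = 0.02149/(4π·112) = 1.527×10^-5 K/W
  R_phenolic foam = (1/0.721 − 1/1.44)/(4πk) = 0.6925/(4π·0.0223) = 2.471 K/W
  R_aerogel blanket = (1/1.44 − 1/1.94)/(4πk) = 0.1790/(4π·0.0152) = 0.9370 K/W
ΣR = 1.527×10^-5 + 2.471 + 0.9370 = 3.408 K/W
Q = ΔT/ΣR = (329.4 K − 284.8 K)/3.408 = 13.09 W
From the inner boundary to the phenolic foam/aerogel blanket interface, ΣR_partial = 2.471 K/W.
T_interface = T_in − Q·ΣR_partial = 329.4 K − (13.09)(2.471) = 297.1 K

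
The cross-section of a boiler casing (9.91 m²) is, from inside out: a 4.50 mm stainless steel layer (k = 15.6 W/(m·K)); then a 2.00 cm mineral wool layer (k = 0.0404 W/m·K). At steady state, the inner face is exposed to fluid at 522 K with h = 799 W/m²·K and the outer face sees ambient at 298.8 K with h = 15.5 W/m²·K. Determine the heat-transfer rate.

Q = 3.94 kW

Series thermal resistances, inner to outer:
  R_conv,in = 1/(hA) = 1/(799·9.91) = 1.263×10^-4 K/W
  R_stainless steel = L/(kA) = 0.00450/(15.6·9.91) = 2.911×10^-5 K/W
  R_mineral wool = L/(kA) = 0.0200/(0.0404·9.91) = 0.04995 K/W
  R_conv,out = 1/(hA) = 1/(15.5·9.91) = 0.006510 K/W
ΣR = 1.263×10^-4 + 2.911×10^-5 + 0.04995 + 0.006510 = 0.05662 K/W
Q = ΔT/ΣR = (522 K − 298.8 K)/0.05662 = 3940 W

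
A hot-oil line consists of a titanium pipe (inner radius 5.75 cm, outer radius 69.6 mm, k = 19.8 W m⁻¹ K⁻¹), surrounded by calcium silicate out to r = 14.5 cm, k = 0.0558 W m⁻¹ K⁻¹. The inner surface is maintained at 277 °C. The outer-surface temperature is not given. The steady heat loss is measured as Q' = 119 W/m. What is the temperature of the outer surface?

Sum the resistances:
  R'_titanium = ln(0.0696/0.0575)/(2πk) = 0.1910/(2π·19.8) = 0.001535 m·K/W
  R'_calcium silicate = ln(0.145/0.0696)/(2πk) = 0.7340/(2π·0.0558) = 2.093 m·K/W
ΣR = 2.095 m·K/W
ΔT = Q'·ΣR = 119 × 2.095 = 249.3 K
Heat flows outward, so T_out = T_in − ΔT = 277 − 249.3 = 27.7 °C

T_out = 27.7 °C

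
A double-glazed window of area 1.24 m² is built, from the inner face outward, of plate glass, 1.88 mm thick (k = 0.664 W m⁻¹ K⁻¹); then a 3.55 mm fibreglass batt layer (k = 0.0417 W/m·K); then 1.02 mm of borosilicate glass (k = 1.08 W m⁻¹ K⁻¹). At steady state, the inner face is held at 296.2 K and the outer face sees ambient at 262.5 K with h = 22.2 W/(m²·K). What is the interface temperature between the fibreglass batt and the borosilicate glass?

Treat each layer as a resistance in series:
  R_plate glass = L/(kA) = 0.00188/(0.664·1.24) = 0.002283 K/W
  R_fibreglass batt = L/(kA) = 0.00355/(0.0417·1.24) = 0.06865 K/W
  R_borosilicate glass = L/(kA) = 0.00102/(1.08·1.24) = 7.616×10^-4 K/W
  R_conv,out = 1/(hA) = 1/(22.2·1.24) = 0.03633 K/W
ΣR = 0.002283 + 0.06865 + 7.616×10^-4 + 0.03633 = 0.1080 K/W
Q = ΔT/ΣR = (296.2 K − 262.5 K)/0.1080 = 312.0 W
From the inner boundary to the fibreglass batt/borosilicate glass interface, ΣR_partial = 0.07093 K/W.
T_interface = T_in − Q·ΣR_partial = 296.2 K − (312.0)(0.07093) = 274.07 K

T = 274.07 K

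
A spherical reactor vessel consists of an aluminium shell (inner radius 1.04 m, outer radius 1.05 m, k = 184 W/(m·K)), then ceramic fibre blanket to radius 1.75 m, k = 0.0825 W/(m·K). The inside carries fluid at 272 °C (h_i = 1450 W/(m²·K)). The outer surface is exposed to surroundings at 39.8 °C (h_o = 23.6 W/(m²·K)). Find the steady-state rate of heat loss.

Q = 630 W

Series thermal resistances, inner to outer:
  R_conv,in = 1/(4πr²h) = 1/(4π·1.04²·1450) = 5.074×10^-5 K/W
  R_aluminium = (1/1.04 − 1/1.05)/(4πk) = 0.009158/(4π·184) = 3.960×10^-6 K/W
  R_ceramic fibre blanket = (1/1.05 − 1/1.75)/(4πk) = 0.3810/(4π·0.0825) = 0.3675 K/W
  R_conv,out = 1/(4πr²h) = 1/(4π·1.75²·23.6) = 0.001101 K/W
ΣR = 5.074×10^-5 + 3.960×10^-6 + 0.3675 + 0.001101 = 0.3687 K/W
Q = ΔT/ΣR = (272 °C − 39.8 °C)/0.3687 = 630 W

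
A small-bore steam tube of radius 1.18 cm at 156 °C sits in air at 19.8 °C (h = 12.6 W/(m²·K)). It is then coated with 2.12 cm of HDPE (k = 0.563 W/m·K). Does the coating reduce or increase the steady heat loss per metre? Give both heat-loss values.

Critical radius for a cylinder: r_cr = k/h = 0.0447 m = 4.47 cm.
Outer radius after coating: r₂ = 0.0118 + 0.0212 = 0.0330 m.
Since r₁ < r_cr and r₂ ≤ r_cr, the coating moves toward the maximum at r_cr — heat loss rises.
Bare: R = 1/(2πr₁h) = 1.070 m·K/W; Q = 136.2/1.070 = 127 W/m.
Coated: R = R_cond + R_conv = 0.6735 m·K/W; Q = 136.2/0.6735 = 202 W/m.

increases: 127 → 202 W/m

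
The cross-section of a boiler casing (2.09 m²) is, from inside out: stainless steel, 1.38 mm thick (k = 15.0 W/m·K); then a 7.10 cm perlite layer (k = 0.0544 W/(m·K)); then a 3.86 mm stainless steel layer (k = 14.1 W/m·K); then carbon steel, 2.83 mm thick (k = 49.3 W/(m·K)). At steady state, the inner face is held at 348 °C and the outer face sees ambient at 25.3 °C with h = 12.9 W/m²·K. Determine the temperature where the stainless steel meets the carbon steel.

T = 43.4 °C

Treat each layer as a resistance in series:
  R_stainless steel = L/(kA) = 0.00138/(15.0·2.09) = 4.402×10^-5 K/W
  R_perlite = L/(kA) = 0.0710/(0.0544·2.09) = 0.6245 K/W
  R_stainless steel = L/(kA) = 0.00386/(14.1·2.09) = 1.310×10^-4 K/W
  R_carbon steel = L/(kA) = 0.00283/(49.3·2.09) = 2.747×10^-5 K/W
  R_conv,out = 1/(hA) = 1/(12.9·2.09) = 0.03709 K/W
ΣR = 4.402×10^-5 + 0.6245 + 1.310×10^-4 + 2.747×10^-5 + 0.03709 = 0.6618 K/W
Q = ΔT/ΣR = (348 °C − 25.3 °C)/0.6618 = 487.6 W
From the inner boundary to the stainless steel/carbon steel interface, ΣR_partial = 0.6247 K/W.
T_interface = T_in − Q·ΣR_partial = 348 °C − (487.6)(0.6247) = 43.4 °C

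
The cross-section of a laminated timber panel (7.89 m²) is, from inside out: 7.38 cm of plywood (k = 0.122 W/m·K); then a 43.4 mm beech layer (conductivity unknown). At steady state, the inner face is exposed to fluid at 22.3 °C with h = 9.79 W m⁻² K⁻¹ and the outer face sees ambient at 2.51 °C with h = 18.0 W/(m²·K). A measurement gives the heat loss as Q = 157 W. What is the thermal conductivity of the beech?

ΣR = ΔT/Q = |22.3 − 2.51|/157 = 0.1261 K/W
Known resistances:
  R_conv,in = 1/(hA) = 1/(9.79·7.89) = 0.01295 K/W
  R_plywood = L/(kA) = 0.0738/(0.122·7.89) = 0.07667 K/W
  R_conv,out = 1/(hA) = 1/(18.0·7.89) = 0.007041 K/W
R_beech = ΣR − ΣR_known = 0.1261 − 0.09666 = 0.02944 K/W
L/(kA) = 0.02944 ⇒ k = 0.0434/(0.02944·7.89) = 0.187 W/m·K

k = 0.187 W/m·K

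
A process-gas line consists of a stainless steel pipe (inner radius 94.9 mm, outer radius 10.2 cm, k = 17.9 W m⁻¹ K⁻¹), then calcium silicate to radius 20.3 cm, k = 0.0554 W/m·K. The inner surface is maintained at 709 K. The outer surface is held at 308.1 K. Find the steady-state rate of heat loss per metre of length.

Series thermal resistances, inner to outer:
  R'_stainless steel = ln(0.102/0.0949)/(2πk) = 0.07215/(2π·17.9) = 6.415×10^-4 m·K/W
  R'_calcium silicate = ln(0.203/0.102)/(2πk) = 0.6882/(2π·0.0554) = 1.977 m·K/W
ΣR = 6.415×10^-4 + 1.977 = 1.978 m·K/W
Q' = ΔT/ΣR = (709 K − 308.1 K)/1.978 = 203 W/m

Q' = 203 W/m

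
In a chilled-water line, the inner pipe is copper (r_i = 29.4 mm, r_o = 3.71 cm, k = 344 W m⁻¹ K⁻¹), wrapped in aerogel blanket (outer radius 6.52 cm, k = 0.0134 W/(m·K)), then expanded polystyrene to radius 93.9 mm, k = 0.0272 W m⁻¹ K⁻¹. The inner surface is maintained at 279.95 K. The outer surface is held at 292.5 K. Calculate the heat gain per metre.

Series thermal resistances, inner to outer:
  R'_copper = ln(0.0371/0.0294)/(2πk) = 0.2326/(2π·344) = 1.076×10^-4 m·K/W
  R'_aerogel blanket = ln(0.0652/0.0371)/(2πk) = 0.5638/(2π·0.0134) = 6.697 m·K/W
  R'_expanded polystyrene = ln(0.0939/0.0652)/(2πk) = 0.3648/(2π·0.0272) = 2.134 m·K/W
ΣR = 1.076×10^-4 + 6.697 + 2.134 = 8.831 m·K/W
Q' = ΔT/ΣR = (279.95 K − 292.5 K)/8.831 = -1.42 W/m
(Negative Q' ⇒ heat flows inward; heat gain = 1.42 W/m.)

Q' = 1.42 W/m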